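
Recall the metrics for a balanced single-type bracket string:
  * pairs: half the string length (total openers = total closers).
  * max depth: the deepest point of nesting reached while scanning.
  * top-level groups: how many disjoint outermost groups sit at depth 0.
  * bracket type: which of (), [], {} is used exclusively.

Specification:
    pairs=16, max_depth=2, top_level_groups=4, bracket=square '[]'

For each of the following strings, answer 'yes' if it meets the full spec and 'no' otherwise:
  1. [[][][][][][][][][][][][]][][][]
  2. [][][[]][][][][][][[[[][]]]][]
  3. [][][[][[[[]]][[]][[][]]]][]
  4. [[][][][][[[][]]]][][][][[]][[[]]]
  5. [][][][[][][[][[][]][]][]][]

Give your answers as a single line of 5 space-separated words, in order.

Answer: yes no no no no

Derivation:
String 1 '[[][][][][][][][][][][][]][][][]': depth seq [1 2 1 2 1 2 1 2 1 2 1 2 1 2 1 2 1 2 1 2 1 2 1 2 1 0 1 0 1 0 1 0]
  -> pairs=16 depth=2 groups=4 -> yes
String 2 '[][][[]][][][][][][[[[][]]]][]': depth seq [1 0 1 0 1 2 1 0 1 0 1 0 1 0 1 0 1 0 1 2 3 4 3 4 3 2 1 0 1 0]
  -> pairs=15 depth=4 groups=10 -> no
String 3 '[][][[][[[[]]][[]][[][]]]][]': depth seq [1 0 1 0 1 2 1 2 3 4 5 4 3 2 3 4 3 2 3 4 3 4 3 2 1 0 1 0]
  -> pairs=14 depth=5 groups=4 -> no
String 4 '[[][][][][[[][]]]][][][][[]][[[]]]': depth seq [1 2 1 2 1 2 1 2 1 2 3 4 3 4 3 2 1 0 1 0 1 0 1 0 1 2 1 0 1 2 3 2 1 0]
  -> pairs=17 depth=4 groups=6 -> no
String 5 '[][][][[][][[][[][]][]][]][]': depth seq [1 0 1 0 1 0 1 2 1 2 1 2 3 2 3 4 3 4 3 2 3 2 1 2 1 0 1 0]
  -> pairs=14 depth=4 groups=5 -> no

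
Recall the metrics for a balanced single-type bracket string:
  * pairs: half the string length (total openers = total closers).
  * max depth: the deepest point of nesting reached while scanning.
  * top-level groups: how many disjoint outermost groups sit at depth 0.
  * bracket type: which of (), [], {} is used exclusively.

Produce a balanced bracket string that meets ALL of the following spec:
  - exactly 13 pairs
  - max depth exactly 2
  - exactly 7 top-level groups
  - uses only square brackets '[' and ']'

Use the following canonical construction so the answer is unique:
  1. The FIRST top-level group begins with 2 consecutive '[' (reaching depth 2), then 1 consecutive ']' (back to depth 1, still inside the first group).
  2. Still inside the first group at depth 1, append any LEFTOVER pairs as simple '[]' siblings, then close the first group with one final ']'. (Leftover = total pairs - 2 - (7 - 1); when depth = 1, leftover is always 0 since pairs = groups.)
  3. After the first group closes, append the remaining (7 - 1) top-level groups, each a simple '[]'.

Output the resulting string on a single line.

Answer: [[][][][][][]][][][][][][]

Derivation:
Spec: pairs=13 depth=2 groups=7
Leftover pairs = 13 - 2 - (7-1) = 5
First group: deep chain of depth 2 + 5 sibling pairs
Remaining 6 groups: simple '[]' each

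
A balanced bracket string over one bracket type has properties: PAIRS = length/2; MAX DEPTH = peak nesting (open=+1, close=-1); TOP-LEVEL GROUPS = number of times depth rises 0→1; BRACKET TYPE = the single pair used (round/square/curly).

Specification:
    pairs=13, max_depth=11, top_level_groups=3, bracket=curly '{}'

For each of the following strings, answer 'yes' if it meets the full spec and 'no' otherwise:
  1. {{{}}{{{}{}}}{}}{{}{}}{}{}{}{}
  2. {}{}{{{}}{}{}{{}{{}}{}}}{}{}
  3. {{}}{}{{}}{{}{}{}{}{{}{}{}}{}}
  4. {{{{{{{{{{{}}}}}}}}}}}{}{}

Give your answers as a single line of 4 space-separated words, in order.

Answer: no no no yes

Derivation:
String 1 '{{{}}{{{}{}}}{}}{{}{}}{}{}{}{}': depth seq [1 2 3 2 1 2 3 4 3 4 3 2 1 2 1 0 1 2 1 2 1 0 1 0 1 0 1 0 1 0]
  -> pairs=15 depth=4 groups=6 -> no
String 2 '{}{}{{{}}{}{}{{}{{}}{}}}{}{}': depth seq [1 0 1 0 1 2 3 2 1 2 1 2 1 2 3 2 3 4 3 2 3 2 1 0 1 0 1 0]
  -> pairs=14 depth=4 groups=5 -> no
String 3 '{{}}{}{{}}{{}{}{}{}{{}{}{}}{}}': depth seq [1 2 1 0 1 0 1 2 1 0 1 2 1 2 1 2 1 2 1 2 3 2 3 2 3 2 1 2 1 0]
  -> pairs=15 depth=3 groups=4 -> no
String 4 '{{{{{{{{{{{}}}}}}}}}}}{}{}': depth seq [1 2 3 4 5 6 7 8 9 10 11 10 9 8 7 6 5 4 3 2 1 0 1 0 1 0]
  -> pairs=13 depth=11 groups=3 -> yes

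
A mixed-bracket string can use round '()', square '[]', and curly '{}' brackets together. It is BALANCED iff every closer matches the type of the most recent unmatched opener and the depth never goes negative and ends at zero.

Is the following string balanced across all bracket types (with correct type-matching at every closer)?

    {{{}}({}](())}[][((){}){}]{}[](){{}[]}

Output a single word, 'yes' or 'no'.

Answer: no

Derivation:
pos 0: push '{'; stack = {
pos 1: push '{'; stack = {{
pos 2: push '{'; stack = {{{
pos 3: '}' matches '{'; pop; stack = {{
pos 4: '}' matches '{'; pop; stack = {
pos 5: push '('; stack = {(
pos 6: push '{'; stack = {({
pos 7: '}' matches '{'; pop; stack = {(
pos 8: saw closer ']' but top of stack is '(' (expected ')') → INVALID
Verdict: type mismatch at position 8: ']' closes '(' → no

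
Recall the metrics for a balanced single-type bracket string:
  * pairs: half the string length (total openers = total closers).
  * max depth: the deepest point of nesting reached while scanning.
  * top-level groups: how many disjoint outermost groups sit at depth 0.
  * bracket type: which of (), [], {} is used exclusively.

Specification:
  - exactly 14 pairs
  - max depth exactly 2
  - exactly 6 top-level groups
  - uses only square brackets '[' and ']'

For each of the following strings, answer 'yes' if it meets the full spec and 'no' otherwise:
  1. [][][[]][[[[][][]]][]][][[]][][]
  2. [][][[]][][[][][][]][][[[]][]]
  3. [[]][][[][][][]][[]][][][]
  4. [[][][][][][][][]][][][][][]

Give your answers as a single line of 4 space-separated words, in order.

Answer: no no no yes

Derivation:
String 1 '[][][[]][[[[][][]]][]][][[]][][]': depth seq [1 0 1 0 1 2 1 0 1 2 3 4 3 4 3 4 3 2 1 2 1 0 1 0 1 2 1 0 1 0 1 0]
  -> pairs=16 depth=4 groups=8 -> no
String 2 '[][][[]][][[][][][]][][[[]][]]': depth seq [1 0 1 0 1 2 1 0 1 0 1 2 1 2 1 2 1 2 1 0 1 0 1 2 3 2 1 2 1 0]
  -> pairs=15 depth=3 groups=7 -> no
String 3 '[[]][][[][][][]][[]][][][]': depth seq [1 2 1 0 1 0 1 2 1 2 1 2 1 2 1 0 1 2 1 0 1 0 1 0 1 0]
  -> pairs=13 depth=2 groups=7 -> no
String 4 '[[][][][][][][][]][][][][][]': depth seq [1 2 1 2 1 2 1 2 1 2 1 2 1 2 1 2 1 0 1 0 1 0 1 0 1 0 1 0]
  -> pairs=14 depth=2 groups=6 -> yes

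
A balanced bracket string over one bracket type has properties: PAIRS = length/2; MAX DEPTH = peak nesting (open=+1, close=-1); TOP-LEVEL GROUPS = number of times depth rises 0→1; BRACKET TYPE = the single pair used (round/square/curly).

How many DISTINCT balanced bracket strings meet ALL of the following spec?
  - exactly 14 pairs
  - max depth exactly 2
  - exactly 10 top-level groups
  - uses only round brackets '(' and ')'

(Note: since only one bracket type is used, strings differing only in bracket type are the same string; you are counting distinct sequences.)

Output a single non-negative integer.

Answer: 715

Derivation:
Spec: pairs=14 depth=2 groups=10
Count(depth <= 2) = 715
Count(depth <= 1) = 0
Count(depth == 2) = 715 - 0 = 715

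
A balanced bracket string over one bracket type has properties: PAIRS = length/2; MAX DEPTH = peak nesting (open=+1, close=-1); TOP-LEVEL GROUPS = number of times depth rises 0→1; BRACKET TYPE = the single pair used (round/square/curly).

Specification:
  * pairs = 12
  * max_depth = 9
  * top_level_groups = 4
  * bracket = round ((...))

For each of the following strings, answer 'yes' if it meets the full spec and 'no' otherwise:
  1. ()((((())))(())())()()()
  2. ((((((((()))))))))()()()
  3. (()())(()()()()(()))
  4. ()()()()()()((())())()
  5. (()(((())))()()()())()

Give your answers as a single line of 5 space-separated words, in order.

String 1 '()((((())))(())())()()()': depth seq [1 0 1 2 3 4 5 4 3 2 1 2 3 2 1 2 1 0 1 0 1 0 1 0]
  -> pairs=12 depth=5 groups=5 -> no
String 2 '((((((((()))))))))()()()': depth seq [1 2 3 4 5 6 7 8 9 8 7 6 5 4 3 2 1 0 1 0 1 0 1 0]
  -> pairs=12 depth=9 groups=4 -> yes
String 3 '(()())(()()()()(()))': depth seq [1 2 1 2 1 0 1 2 1 2 1 2 1 2 1 2 3 2 1 0]
  -> pairs=10 depth=3 groups=2 -> no
String 4 '()()()()()()((())())()': depth seq [1 0 1 0 1 0 1 0 1 0 1 0 1 2 3 2 1 2 1 0 1 0]
  -> pairs=11 depth=3 groups=8 -> no
String 5 '(()(((())))()()()())()': depth seq [1 2 1 2 3 4 5 4 3 2 1 2 1 2 1 2 1 2 1 0 1 0]
  -> pairs=11 depth=5 groups=2 -> no

Answer: no yes no no no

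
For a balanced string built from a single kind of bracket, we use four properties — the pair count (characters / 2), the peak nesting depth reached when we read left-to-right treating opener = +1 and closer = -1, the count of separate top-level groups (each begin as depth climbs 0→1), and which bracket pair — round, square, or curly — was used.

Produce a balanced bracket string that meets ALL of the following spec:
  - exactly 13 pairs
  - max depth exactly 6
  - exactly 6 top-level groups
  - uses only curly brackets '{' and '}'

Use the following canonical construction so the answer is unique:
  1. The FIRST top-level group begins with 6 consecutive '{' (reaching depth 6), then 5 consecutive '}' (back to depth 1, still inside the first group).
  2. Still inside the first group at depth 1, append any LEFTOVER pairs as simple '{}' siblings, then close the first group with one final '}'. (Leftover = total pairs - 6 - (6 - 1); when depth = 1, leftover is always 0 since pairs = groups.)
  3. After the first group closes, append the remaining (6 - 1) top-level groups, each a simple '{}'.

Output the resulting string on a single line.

Spec: pairs=13 depth=6 groups=6
Leftover pairs = 13 - 6 - (6-1) = 2
First group: deep chain of depth 6 + 2 sibling pairs
Remaining 5 groups: simple '{}' each

Answer: {{{{{{}}}}}{}{}}{}{}{}{}{}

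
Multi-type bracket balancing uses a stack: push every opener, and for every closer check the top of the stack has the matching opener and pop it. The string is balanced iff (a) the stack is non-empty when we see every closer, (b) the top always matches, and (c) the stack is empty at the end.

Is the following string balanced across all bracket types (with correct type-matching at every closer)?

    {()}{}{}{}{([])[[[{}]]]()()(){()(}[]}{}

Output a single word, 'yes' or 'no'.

Answer: no

Derivation:
pos 0: push '{'; stack = {
pos 1: push '('; stack = {(
pos 2: ')' matches '('; pop; stack = {
pos 3: '}' matches '{'; pop; stack = (empty)
pos 4: push '{'; stack = {
pos 5: '}' matches '{'; pop; stack = (empty)
pos 6: push '{'; stack = {
pos 7: '}' matches '{'; pop; stack = (empty)
pos 8: push '{'; stack = {
pos 9: '}' matches '{'; pop; stack = (empty)
pos 10: push '{'; stack = {
pos 11: push '('; stack = {(
pos 12: push '['; stack = {([
pos 13: ']' matches '['; pop; stack = {(
pos 14: ')' matches '('; pop; stack = {
pos 15: push '['; stack = {[
pos 16: push '['; stack = {[[
pos 17: push '['; stack = {[[[
pos 18: push '{'; stack = {[[[{
pos 19: '}' matches '{'; pop; stack = {[[[
pos 20: ']' matches '['; pop; stack = {[[
pos 21: ']' matches '['; pop; stack = {[
pos 22: ']' matches '['; pop; stack = {
pos 23: push '('; stack = {(
pos 24: ')' matches '('; pop; stack = {
pos 25: push '('; stack = {(
pos 26: ')' matches '('; pop; stack = {
pos 27: push '('; stack = {(
pos 28: ')' matches '('; pop; stack = {
pos 29: push '{'; stack = {{
pos 30: push '('; stack = {{(
pos 31: ')' matches '('; pop; stack = {{
pos 32: push '('; stack = {{(
pos 33: saw closer '}' but top of stack is '(' (expected ')') → INVALID
Verdict: type mismatch at position 33: '}' closes '(' → no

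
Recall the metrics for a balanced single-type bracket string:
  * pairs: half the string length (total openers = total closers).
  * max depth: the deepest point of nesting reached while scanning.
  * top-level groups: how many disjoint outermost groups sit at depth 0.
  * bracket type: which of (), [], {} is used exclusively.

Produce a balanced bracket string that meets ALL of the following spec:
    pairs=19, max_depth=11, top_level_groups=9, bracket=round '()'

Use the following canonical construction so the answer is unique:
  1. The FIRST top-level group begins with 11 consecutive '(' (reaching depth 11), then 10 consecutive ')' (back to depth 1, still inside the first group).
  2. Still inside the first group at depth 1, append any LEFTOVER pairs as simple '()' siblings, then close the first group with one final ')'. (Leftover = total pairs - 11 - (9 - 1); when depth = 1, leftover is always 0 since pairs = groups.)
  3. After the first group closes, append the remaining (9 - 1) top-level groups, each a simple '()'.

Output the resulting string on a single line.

Answer: ((((((((((()))))))))))()()()()()()()()

Derivation:
Spec: pairs=19 depth=11 groups=9
Leftover pairs = 19 - 11 - (9-1) = 0
First group: deep chain of depth 11 + 0 sibling pairs
Remaining 8 groups: simple '()' each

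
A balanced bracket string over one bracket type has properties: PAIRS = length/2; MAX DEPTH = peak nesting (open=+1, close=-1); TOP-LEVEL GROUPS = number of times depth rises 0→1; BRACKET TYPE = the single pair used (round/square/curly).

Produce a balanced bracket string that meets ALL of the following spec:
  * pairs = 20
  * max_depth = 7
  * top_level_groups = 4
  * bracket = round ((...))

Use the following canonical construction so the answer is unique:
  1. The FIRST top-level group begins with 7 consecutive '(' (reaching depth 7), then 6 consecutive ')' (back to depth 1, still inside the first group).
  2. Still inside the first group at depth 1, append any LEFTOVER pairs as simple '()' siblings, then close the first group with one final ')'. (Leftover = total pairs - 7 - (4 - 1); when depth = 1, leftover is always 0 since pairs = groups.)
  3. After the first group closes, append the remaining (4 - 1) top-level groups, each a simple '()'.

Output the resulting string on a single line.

Answer: ((((((())))))()()()()()()()()()())()()()

Derivation:
Spec: pairs=20 depth=7 groups=4
Leftover pairs = 20 - 7 - (4-1) = 10
First group: deep chain of depth 7 + 10 sibling pairs
Remaining 3 groups: simple '()' each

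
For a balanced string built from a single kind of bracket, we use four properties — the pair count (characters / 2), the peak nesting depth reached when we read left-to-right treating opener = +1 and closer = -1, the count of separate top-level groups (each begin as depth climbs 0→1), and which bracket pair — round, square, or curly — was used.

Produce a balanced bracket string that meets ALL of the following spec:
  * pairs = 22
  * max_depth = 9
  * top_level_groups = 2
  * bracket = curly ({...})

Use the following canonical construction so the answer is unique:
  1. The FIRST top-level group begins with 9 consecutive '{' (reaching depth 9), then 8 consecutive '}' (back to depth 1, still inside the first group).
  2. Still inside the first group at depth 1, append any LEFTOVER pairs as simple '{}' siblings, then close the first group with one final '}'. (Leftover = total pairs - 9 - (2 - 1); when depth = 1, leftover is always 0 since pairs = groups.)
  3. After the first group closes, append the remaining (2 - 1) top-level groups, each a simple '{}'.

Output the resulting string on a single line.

Answer: {{{{{{{{{}}}}}}}}{}{}{}{}{}{}{}{}{}{}{}{}}{}

Derivation:
Spec: pairs=22 depth=9 groups=2
Leftover pairs = 22 - 9 - (2-1) = 12
First group: deep chain of depth 9 + 12 sibling pairs
Remaining 1 groups: simple '{}' each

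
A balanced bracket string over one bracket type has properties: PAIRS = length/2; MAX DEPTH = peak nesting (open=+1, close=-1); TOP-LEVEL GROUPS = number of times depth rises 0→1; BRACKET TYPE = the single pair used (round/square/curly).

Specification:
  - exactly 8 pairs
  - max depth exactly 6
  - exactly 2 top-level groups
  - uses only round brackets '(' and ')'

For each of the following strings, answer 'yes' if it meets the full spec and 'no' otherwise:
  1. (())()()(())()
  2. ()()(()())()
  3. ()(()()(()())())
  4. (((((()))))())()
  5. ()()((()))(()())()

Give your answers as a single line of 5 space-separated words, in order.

Answer: no no no yes no

Derivation:
String 1 '(())()()(())()': depth seq [1 2 1 0 1 0 1 0 1 2 1 0 1 0]
  -> pairs=7 depth=2 groups=5 -> no
String 2 '()()(()())()': depth seq [1 0 1 0 1 2 1 2 1 0 1 0]
  -> pairs=6 depth=2 groups=4 -> no
String 3 '()(()()(()())())': depth seq [1 0 1 2 1 2 1 2 3 2 3 2 1 2 1 0]
  -> pairs=8 depth=3 groups=2 -> no
String 4 '(((((()))))())()': depth seq [1 2 3 4 5 6 5 4 3 2 1 2 1 0 1 0]
  -> pairs=8 depth=6 groups=2 -> yes
String 5 '()()((()))(()())()': depth seq [1 0 1 0 1 2 3 2 1 0 1 2 1 2 1 0 1 0]
  -> pairs=9 depth=3 groups=5 -> no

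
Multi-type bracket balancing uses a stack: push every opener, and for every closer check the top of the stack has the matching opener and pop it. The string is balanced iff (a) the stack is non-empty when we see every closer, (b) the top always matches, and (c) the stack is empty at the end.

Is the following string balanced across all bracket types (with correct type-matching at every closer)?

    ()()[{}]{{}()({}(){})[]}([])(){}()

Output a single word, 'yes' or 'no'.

pos 0: push '('; stack = (
pos 1: ')' matches '('; pop; stack = (empty)
pos 2: push '('; stack = (
pos 3: ')' matches '('; pop; stack = (empty)
pos 4: push '['; stack = [
pos 5: push '{'; stack = [{
pos 6: '}' matches '{'; pop; stack = [
pos 7: ']' matches '['; pop; stack = (empty)
pos 8: push '{'; stack = {
pos 9: push '{'; stack = {{
pos 10: '}' matches '{'; pop; stack = {
pos 11: push '('; stack = {(
pos 12: ')' matches '('; pop; stack = {
pos 13: push '('; stack = {(
pos 14: push '{'; stack = {({
pos 15: '}' matches '{'; pop; stack = {(
pos 16: push '('; stack = {((
pos 17: ')' matches '('; pop; stack = {(
pos 18: push '{'; stack = {({
pos 19: '}' matches '{'; pop; stack = {(
pos 20: ')' matches '('; pop; stack = {
pos 21: push '['; stack = {[
pos 22: ']' matches '['; pop; stack = {
pos 23: '}' matches '{'; pop; stack = (empty)
pos 24: push '('; stack = (
pos 25: push '['; stack = ([
pos 26: ']' matches '['; pop; stack = (
pos 27: ')' matches '('; pop; stack = (empty)
pos 28: push '('; stack = (
pos 29: ')' matches '('; pop; stack = (empty)
pos 30: push '{'; stack = {
pos 31: '}' matches '{'; pop; stack = (empty)
pos 32: push '('; stack = (
pos 33: ')' matches '('; pop; stack = (empty)
end: stack empty → VALID
Verdict: properly nested → yes

Answer: yes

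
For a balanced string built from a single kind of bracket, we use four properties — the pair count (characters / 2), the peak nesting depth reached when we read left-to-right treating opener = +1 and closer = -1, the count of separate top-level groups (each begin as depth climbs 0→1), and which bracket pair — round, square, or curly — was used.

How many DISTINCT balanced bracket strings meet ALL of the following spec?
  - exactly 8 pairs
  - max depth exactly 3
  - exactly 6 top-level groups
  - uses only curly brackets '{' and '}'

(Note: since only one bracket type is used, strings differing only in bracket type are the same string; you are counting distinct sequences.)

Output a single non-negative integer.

Answer: 6

Derivation:
Spec: pairs=8 depth=3 groups=6
Count(depth <= 3) = 27
Count(depth <= 2) = 21
Count(depth == 3) = 27 - 21 = 6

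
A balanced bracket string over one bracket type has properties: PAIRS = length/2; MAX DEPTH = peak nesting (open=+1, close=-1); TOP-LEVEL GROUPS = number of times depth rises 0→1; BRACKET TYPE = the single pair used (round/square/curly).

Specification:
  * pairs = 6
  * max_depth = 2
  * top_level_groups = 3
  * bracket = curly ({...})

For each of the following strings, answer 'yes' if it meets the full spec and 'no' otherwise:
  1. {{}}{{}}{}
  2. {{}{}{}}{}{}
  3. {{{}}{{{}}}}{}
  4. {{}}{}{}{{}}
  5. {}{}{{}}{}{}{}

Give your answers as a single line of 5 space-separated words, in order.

String 1 '{{}}{{}}{}': depth seq [1 2 1 0 1 2 1 0 1 0]
  -> pairs=5 depth=2 groups=3 -> no
String 2 '{{}{}{}}{}{}': depth seq [1 2 1 2 1 2 1 0 1 0 1 0]
  -> pairs=6 depth=2 groups=3 -> yes
String 3 '{{{}}{{{}}}}{}': depth seq [1 2 3 2 1 2 3 4 3 2 1 0 1 0]
  -> pairs=7 depth=4 groups=2 -> no
String 4 '{{}}{}{}{{}}': depth seq [1 2 1 0 1 0 1 0 1 2 1 0]
  -> pairs=6 depth=2 groups=4 -> no
String 5 '{}{}{{}}{}{}{}': depth seq [1 0 1 0 1 2 1 0 1 0 1 0 1 0]
  -> pairs=7 depth=2 groups=6 -> no

Answer: no yes no no no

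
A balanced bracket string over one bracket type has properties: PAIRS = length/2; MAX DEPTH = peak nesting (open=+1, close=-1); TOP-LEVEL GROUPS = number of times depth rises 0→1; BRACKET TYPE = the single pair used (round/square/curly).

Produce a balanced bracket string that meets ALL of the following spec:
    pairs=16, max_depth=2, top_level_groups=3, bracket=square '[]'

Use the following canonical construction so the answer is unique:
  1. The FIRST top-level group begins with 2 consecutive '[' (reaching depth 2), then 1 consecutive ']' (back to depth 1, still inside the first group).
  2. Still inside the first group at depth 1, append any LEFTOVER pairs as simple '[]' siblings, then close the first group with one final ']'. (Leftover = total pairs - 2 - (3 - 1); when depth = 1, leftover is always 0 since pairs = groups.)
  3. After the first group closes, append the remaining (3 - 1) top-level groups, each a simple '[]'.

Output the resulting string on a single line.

Spec: pairs=16 depth=2 groups=3
Leftover pairs = 16 - 2 - (3-1) = 12
First group: deep chain of depth 2 + 12 sibling pairs
Remaining 2 groups: simple '[]' each

Answer: [[][][][][][][][][][][][][]][][]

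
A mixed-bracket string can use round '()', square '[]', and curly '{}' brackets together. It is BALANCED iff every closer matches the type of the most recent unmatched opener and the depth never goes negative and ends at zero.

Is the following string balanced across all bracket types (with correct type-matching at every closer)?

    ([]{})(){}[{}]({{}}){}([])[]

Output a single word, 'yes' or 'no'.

Answer: yes

Derivation:
pos 0: push '('; stack = (
pos 1: push '['; stack = ([
pos 2: ']' matches '['; pop; stack = (
pos 3: push '{'; stack = ({
pos 4: '}' matches '{'; pop; stack = (
pos 5: ')' matches '('; pop; stack = (empty)
pos 6: push '('; stack = (
pos 7: ')' matches '('; pop; stack = (empty)
pos 8: push '{'; stack = {
pos 9: '}' matches '{'; pop; stack = (empty)
pos 10: push '['; stack = [
pos 11: push '{'; stack = [{
pos 12: '}' matches '{'; pop; stack = [
pos 13: ']' matches '['; pop; stack = (empty)
pos 14: push '('; stack = (
pos 15: push '{'; stack = ({
pos 16: push '{'; stack = ({{
pos 17: '}' matches '{'; pop; stack = ({
pos 18: '}' matches '{'; pop; stack = (
pos 19: ')' matches '('; pop; stack = (empty)
pos 20: push '{'; stack = {
pos 21: '}' matches '{'; pop; stack = (empty)
pos 22: push '('; stack = (
pos 23: push '['; stack = ([
pos 24: ']' matches '['; pop; stack = (
pos 25: ')' matches '('; pop; stack = (empty)
pos 26: push '['; stack = [
pos 27: ']' matches '['; pop; stack = (empty)
end: stack empty → VALID
Verdict: properly nested → yes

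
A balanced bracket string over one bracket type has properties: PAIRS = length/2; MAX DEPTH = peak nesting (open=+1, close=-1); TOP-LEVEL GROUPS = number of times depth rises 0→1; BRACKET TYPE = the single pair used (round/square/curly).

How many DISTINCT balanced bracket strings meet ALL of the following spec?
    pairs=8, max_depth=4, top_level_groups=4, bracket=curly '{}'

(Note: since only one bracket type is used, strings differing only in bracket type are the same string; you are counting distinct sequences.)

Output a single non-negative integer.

Answer: 32

Derivation:
Spec: pairs=8 depth=4 groups=4
Count(depth <= 4) = 161
Count(depth <= 3) = 129
Count(depth == 4) = 161 - 129 = 32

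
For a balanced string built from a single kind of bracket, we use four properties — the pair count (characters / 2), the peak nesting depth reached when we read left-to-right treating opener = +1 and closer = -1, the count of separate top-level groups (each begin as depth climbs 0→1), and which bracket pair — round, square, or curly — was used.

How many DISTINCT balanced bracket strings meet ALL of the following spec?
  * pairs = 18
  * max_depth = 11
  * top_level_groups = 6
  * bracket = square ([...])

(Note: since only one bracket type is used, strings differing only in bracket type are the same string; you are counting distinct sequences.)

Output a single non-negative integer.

Spec: pairs=18 depth=11 groups=6
Count(depth <= 11) = 17298483
Count(depth <= 10) = 17296551
Count(depth == 11) = 17298483 - 17296551 = 1932

Answer: 1932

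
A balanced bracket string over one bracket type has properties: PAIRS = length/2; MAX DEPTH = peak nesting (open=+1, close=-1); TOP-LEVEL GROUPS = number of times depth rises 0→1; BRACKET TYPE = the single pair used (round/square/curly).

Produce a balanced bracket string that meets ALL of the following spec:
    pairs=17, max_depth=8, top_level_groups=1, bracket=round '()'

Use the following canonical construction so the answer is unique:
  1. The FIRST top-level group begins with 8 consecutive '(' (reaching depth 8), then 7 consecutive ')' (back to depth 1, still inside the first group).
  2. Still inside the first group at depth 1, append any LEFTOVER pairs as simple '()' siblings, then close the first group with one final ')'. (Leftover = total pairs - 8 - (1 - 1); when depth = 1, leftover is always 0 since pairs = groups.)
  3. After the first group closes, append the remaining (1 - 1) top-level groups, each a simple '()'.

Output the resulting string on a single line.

Spec: pairs=17 depth=8 groups=1
Leftover pairs = 17 - 8 - (1-1) = 9
First group: deep chain of depth 8 + 9 sibling pairs
Remaining 0 groups: simple '()' each

Answer: (((((((()))))))()()()()()()()()())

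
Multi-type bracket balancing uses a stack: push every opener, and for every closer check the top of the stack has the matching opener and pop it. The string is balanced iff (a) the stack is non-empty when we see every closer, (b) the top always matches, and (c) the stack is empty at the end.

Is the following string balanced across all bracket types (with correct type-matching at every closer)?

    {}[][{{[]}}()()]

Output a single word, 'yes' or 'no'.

pos 0: push '{'; stack = {
pos 1: '}' matches '{'; pop; stack = (empty)
pos 2: push '['; stack = [
pos 3: ']' matches '['; pop; stack = (empty)
pos 4: push '['; stack = [
pos 5: push '{'; stack = [{
pos 6: push '{'; stack = [{{
pos 7: push '['; stack = [{{[
pos 8: ']' matches '['; pop; stack = [{{
pos 9: '}' matches '{'; pop; stack = [{
pos 10: '}' matches '{'; pop; stack = [
pos 11: push '('; stack = [(
pos 12: ')' matches '('; pop; stack = [
pos 13: push '('; stack = [(
pos 14: ')' matches '('; pop; stack = [
pos 15: ']' matches '['; pop; stack = (empty)
end: stack empty → VALID
Verdict: properly nested → yes

Answer: yes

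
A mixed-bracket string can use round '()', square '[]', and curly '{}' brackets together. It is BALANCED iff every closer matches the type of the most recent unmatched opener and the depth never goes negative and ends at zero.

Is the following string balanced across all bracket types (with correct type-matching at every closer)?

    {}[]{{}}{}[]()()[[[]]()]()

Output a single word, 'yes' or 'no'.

pos 0: push '{'; stack = {
pos 1: '}' matches '{'; pop; stack = (empty)
pos 2: push '['; stack = [
pos 3: ']' matches '['; pop; stack = (empty)
pos 4: push '{'; stack = {
pos 5: push '{'; stack = {{
pos 6: '}' matches '{'; pop; stack = {
pos 7: '}' matches '{'; pop; stack = (empty)
pos 8: push '{'; stack = {
pos 9: '}' matches '{'; pop; stack = (empty)
pos 10: push '['; stack = [
pos 11: ']' matches '['; pop; stack = (empty)
pos 12: push '('; stack = (
pos 13: ')' matches '('; pop; stack = (empty)
pos 14: push '('; stack = (
pos 15: ')' matches '('; pop; stack = (empty)
pos 16: push '['; stack = [
pos 17: push '['; stack = [[
pos 18: push '['; stack = [[[
pos 19: ']' matches '['; pop; stack = [[
pos 20: ']' matches '['; pop; stack = [
pos 21: push '('; stack = [(
pos 22: ')' matches '('; pop; stack = [
pos 23: ']' matches '['; pop; stack = (empty)
pos 24: push '('; stack = (
pos 25: ')' matches '('; pop; stack = (empty)
end: stack empty → VALID
Verdict: properly nested → yes

Answer: yes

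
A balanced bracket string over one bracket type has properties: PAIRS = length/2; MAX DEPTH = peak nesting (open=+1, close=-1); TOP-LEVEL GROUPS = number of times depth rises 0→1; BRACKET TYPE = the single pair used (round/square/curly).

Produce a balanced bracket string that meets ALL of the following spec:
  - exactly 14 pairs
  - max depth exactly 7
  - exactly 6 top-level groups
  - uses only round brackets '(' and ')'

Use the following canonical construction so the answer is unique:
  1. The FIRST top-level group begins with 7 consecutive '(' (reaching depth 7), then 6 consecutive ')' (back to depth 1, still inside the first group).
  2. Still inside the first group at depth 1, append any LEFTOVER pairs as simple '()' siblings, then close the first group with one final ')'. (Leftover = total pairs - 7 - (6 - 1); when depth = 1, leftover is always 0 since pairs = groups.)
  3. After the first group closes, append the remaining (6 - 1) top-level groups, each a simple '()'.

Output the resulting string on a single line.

Spec: pairs=14 depth=7 groups=6
Leftover pairs = 14 - 7 - (6-1) = 2
First group: deep chain of depth 7 + 2 sibling pairs
Remaining 5 groups: simple '()' each

Answer: ((((((())))))()())()()()()()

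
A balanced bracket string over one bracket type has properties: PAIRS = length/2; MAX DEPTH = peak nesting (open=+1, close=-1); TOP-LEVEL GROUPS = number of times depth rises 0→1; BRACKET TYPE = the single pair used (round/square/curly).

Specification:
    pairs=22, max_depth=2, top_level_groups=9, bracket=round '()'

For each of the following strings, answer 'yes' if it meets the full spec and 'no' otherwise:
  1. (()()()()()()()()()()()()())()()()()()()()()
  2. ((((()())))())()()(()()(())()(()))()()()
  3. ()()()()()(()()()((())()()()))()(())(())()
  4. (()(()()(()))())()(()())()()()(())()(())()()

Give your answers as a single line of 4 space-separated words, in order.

String 1 '(()()()()()()()()()()()()())()()()()()()()()': depth seq [1 2 1 2 1 2 1 2 1 2 1 2 1 2 1 2 1 2 1 2 1 2 1 2 1 2 1 0 1 0 1 0 1 0 1 0 1 0 1 0 1 0 1 0]
  -> pairs=22 depth=2 groups=9 -> yes
String 2 '((((()())))())()()(()()(())()(()))()()()': depth seq [1 2 3 4 5 4 5 4 3 2 1 2 1 0 1 0 1 0 1 2 1 2 1 2 3 2 1 2 1 2 3 2 1 0 1 0 1 0 1 0]
  -> pairs=20 depth=5 groups=7 -> no
String 3 '()()()()()(()()()((())()()()))()(())(())()': depth seq [1 0 1 0 1 0 1 0 1 0 1 2 1 2 1 2 1 2 3 4 3 2 3 2 3 2 3 2 1 0 1 0 1 2 1 0 1 2 1 0 1 0]
  -> pairs=21 depth=4 groups=10 -> no
String 4 '(()(()()(()))())()(()())()()()(())()(())()()': depth seq [1 2 1 2 3 2 3 2 3 4 3 2 1 2 1 0 1 0 1 2 1 2 1 0 1 0 1 0 1 0 1 2 1 0 1 0 1 2 1 0 1 0 1 0]
  -> pairs=22 depth=4 groups=11 -> no

Answer: yes no no no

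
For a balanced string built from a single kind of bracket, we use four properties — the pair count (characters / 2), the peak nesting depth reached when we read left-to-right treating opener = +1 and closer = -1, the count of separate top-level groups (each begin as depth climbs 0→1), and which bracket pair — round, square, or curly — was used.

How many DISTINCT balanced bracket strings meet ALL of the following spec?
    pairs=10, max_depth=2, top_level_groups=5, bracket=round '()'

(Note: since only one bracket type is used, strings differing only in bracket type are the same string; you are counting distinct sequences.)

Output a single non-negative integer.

Spec: pairs=10 depth=2 groups=5
Count(depth <= 2) = 126
Count(depth <= 1) = 0
Count(depth == 2) = 126 - 0 = 126

Answer: 126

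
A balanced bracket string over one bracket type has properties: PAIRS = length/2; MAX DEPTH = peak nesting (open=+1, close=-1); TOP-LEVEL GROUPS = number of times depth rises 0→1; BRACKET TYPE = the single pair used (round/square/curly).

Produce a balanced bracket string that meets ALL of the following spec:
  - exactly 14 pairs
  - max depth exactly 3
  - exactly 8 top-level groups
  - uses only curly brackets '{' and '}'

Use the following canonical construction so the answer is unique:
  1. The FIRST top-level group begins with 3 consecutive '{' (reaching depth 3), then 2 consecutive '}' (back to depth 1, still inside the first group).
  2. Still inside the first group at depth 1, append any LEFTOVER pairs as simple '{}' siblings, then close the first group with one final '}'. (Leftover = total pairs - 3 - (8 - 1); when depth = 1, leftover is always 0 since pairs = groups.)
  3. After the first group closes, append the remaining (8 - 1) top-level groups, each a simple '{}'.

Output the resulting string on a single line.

Answer: {{{}}{}{}{}{}}{}{}{}{}{}{}{}

Derivation:
Spec: pairs=14 depth=3 groups=8
Leftover pairs = 14 - 3 - (8-1) = 4
First group: deep chain of depth 3 + 4 sibling pairs
Remaining 7 groups: simple '{}' each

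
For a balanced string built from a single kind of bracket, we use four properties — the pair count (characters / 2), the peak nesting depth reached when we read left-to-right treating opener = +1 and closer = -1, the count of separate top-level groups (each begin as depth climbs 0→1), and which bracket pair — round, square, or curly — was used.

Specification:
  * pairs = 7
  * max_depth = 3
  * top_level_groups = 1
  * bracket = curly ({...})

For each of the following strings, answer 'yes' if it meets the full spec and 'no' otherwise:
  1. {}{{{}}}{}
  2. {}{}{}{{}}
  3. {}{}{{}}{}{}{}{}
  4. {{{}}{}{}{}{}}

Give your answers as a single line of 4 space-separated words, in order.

String 1 '{}{{{}}}{}': depth seq [1 0 1 2 3 2 1 0 1 0]
  -> pairs=5 depth=3 groups=3 -> no
String 2 '{}{}{}{{}}': depth seq [1 0 1 0 1 0 1 2 1 0]
  -> pairs=5 depth=2 groups=4 -> no
String 3 '{}{}{{}}{}{}{}{}': depth seq [1 0 1 0 1 2 1 0 1 0 1 0 1 0 1 0]
  -> pairs=8 depth=2 groups=7 -> no
String 4 '{{{}}{}{}{}{}}': depth seq [1 2 3 2 1 2 1 2 1 2 1 2 1 0]
  -> pairs=7 depth=3 groups=1 -> yes

Answer: no no no yes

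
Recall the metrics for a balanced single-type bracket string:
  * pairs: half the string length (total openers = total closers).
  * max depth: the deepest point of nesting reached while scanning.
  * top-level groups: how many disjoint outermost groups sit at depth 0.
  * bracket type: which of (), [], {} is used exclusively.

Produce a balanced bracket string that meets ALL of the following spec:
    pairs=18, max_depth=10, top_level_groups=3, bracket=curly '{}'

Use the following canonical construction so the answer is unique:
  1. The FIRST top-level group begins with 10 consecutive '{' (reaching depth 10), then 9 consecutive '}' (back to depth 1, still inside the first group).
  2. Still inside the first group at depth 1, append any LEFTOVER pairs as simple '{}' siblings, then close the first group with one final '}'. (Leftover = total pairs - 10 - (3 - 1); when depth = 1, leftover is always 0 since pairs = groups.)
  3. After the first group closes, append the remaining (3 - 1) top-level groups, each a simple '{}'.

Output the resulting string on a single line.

Spec: pairs=18 depth=10 groups=3
Leftover pairs = 18 - 10 - (3-1) = 6
First group: deep chain of depth 10 + 6 sibling pairs
Remaining 2 groups: simple '{}' each

Answer: {{{{{{{{{{}}}}}}}}}{}{}{}{}{}{}}{}{}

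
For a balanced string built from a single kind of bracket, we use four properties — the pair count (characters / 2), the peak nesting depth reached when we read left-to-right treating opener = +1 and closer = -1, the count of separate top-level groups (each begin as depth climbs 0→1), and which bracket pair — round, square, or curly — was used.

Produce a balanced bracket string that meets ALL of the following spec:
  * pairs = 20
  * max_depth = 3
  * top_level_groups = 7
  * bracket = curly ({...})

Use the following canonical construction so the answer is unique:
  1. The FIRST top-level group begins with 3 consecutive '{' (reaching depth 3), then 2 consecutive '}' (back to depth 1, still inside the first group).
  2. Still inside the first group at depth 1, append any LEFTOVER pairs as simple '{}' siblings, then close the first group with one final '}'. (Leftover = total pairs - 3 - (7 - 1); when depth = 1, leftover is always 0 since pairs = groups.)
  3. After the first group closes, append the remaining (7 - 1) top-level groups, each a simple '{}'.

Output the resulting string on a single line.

Answer: {{{}}{}{}{}{}{}{}{}{}{}{}{}}{}{}{}{}{}{}

Derivation:
Spec: pairs=20 depth=3 groups=7
Leftover pairs = 20 - 3 - (7-1) = 11
First group: deep chain of depth 3 + 11 sibling pairs
Remaining 6 groups: simple '{}' each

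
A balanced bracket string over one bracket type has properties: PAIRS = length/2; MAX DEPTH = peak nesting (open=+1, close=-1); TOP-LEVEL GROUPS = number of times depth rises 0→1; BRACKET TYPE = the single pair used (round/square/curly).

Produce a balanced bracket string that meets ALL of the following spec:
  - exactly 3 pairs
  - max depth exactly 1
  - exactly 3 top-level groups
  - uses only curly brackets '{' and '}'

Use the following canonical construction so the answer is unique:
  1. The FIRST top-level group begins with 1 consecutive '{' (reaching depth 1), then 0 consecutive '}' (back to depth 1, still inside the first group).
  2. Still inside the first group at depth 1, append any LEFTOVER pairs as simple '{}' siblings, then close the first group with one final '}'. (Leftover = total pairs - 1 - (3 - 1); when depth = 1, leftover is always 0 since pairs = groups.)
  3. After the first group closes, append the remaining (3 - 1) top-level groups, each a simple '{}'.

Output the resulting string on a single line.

Answer: {}{}{}

Derivation:
Spec: pairs=3 depth=1 groups=3
Leftover pairs = 3 - 1 - (3-1) = 0
First group: deep chain of depth 1 + 0 sibling pairs
Remaining 2 groups: simple '{}' each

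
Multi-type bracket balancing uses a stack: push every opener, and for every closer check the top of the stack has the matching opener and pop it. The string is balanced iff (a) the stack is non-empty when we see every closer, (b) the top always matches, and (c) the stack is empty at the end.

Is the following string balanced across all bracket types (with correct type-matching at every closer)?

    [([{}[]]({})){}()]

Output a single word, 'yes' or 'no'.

Answer: yes

Derivation:
pos 0: push '['; stack = [
pos 1: push '('; stack = [(
pos 2: push '['; stack = [([
pos 3: push '{'; stack = [([{
pos 4: '}' matches '{'; pop; stack = [([
pos 5: push '['; stack = [([[
pos 6: ']' matches '['; pop; stack = [([
pos 7: ']' matches '['; pop; stack = [(
pos 8: push '('; stack = [((
pos 9: push '{'; stack = [(({
pos 10: '}' matches '{'; pop; stack = [((
pos 11: ')' matches '('; pop; stack = [(
pos 12: ')' matches '('; pop; stack = [
pos 13: push '{'; stack = [{
pos 14: '}' matches '{'; pop; stack = [
pos 15: push '('; stack = [(
pos 16: ')' matches '('; pop; stack = [
pos 17: ']' matches '['; pop; stack = (empty)
end: stack empty → VALID
Verdict: properly nested → yes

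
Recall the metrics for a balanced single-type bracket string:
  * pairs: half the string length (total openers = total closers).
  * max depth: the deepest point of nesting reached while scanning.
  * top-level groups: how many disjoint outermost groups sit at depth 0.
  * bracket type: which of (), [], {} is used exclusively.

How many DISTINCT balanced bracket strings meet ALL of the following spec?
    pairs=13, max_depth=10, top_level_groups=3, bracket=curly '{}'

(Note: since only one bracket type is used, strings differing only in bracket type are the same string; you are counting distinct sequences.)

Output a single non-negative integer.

Answer: 57

Derivation:
Spec: pairs=13 depth=10 groups=3
Count(depth <= 10) = 149223
Count(depth <= 9) = 149166
Count(depth == 10) = 149223 - 149166 = 57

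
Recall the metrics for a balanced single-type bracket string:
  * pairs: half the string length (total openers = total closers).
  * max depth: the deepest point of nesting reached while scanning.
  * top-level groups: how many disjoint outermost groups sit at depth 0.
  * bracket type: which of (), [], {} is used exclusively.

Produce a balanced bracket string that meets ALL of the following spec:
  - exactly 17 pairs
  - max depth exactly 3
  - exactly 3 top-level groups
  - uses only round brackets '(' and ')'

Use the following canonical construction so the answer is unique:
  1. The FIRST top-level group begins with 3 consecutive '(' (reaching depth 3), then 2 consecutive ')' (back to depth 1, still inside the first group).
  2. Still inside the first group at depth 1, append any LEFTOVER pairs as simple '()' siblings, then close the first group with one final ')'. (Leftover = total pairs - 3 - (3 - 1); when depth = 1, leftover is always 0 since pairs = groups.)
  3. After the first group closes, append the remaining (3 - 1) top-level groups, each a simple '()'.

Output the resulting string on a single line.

Answer: ((())()()()()()()()()()()()())()()

Derivation:
Spec: pairs=17 depth=3 groups=3
Leftover pairs = 17 - 3 - (3-1) = 12
First group: deep chain of depth 3 + 12 sibling pairs
Remaining 2 groups: simple '()' each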